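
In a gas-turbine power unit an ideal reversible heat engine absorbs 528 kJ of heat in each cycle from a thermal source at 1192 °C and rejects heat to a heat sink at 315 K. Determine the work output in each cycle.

W ≈ 414 kJ

T_H = 1192 °C → 1192 + 273.15 = 1465.15 K.
For a reversible engine, η = 1 − T_C/T_H = 1 − 315.00/1465.15 = 0.7850.
W = η·Q_H = 0.7850 × 528 = 414 kJ.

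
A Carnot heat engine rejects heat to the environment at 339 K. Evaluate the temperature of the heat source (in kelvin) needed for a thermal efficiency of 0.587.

T_H ≈ 821 K

From η = 1 − T_C/T_H, solving for T_H gives T_H = T_C/(1 − η) = 339.00/(1 − 0.587) = 821 K.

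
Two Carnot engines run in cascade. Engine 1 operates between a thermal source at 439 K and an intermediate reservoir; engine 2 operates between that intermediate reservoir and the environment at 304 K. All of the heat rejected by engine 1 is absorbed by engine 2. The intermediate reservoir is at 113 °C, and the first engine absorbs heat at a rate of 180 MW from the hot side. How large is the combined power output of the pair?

Two reversible stages in series are equivalent to a single Carnot engine between T_H and T_C, so η_total = 1 − T_C/T_H = 1 − 304.00/439.00 = 0.3075.
W_total = η_total · Q_H = 0.3075 × 180 = 55.35 MW.

Ẇ_total ≈ 55.35 MW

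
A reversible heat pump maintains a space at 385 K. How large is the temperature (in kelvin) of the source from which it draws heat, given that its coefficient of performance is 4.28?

T_C ≈ 295 K

COP_HP = T_H/(T_H − T_C) ⇒ T_C = T_H·(COP_HP − 1)/COP_HP = 385.00 × (4.28 − 1)/4.28 = 295 K.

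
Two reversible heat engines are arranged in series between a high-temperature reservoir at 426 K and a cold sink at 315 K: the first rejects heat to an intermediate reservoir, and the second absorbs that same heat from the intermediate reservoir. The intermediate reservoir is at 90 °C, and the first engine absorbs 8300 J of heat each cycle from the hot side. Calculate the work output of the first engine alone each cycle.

T_m = 90 °C → 90 + 273.15 = 363.15 K.
First-stage efficiency η₁ = 1 − T_m/T_H = 1 − 363.15/426.00 = 0.1475.
W₁ = η₁·Q_H = 0.1475 × 8300 = 1225 J.

W₁ ≈ 1225 J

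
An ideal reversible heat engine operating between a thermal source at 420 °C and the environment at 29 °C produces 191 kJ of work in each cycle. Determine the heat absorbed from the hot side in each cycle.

Q_H ≈ 339 kJ

T_H = 420 °C → 420 + 273.15 = 693.15 K.
T_C = 29 °C → 29 + 273.15 = 302.15 K.
For a reversible engine, η = 1 − T_C/T_H = 1 − 302.15/693.15 = 0.5641.
Q_H = W/η = 191/0.5641 = 339 kJ.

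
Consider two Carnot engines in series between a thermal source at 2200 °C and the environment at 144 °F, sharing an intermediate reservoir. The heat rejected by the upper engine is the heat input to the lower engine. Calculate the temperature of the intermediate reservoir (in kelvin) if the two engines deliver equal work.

T_m ≈ 1400 K

T_H = 2200 °C → 2200 + 273.15 = 2473.15 K.
T_C = 144 °F → (144 − 32) × 5/9 = 62.22 °C = 335.37 K.
For reversible stages Q_m = Q_H·(T_m/T_H). Setting W₁ = Q_H(1 − T_m/T_H) equal to W₂ = Q_m(1 − T_C/T_m) = Q_H·(T_m − T_C)/T_H gives T_H − T_m = T_m − T_C, so T_m = (T_H + T_C)/2 = (2473.15 + 335.37)/2 = 1400 K.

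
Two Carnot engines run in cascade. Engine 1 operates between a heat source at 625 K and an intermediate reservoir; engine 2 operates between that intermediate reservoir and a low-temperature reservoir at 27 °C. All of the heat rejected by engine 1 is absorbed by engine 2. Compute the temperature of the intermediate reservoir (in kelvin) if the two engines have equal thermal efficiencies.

T_m ≈ 433.1 K

T_C = 27 °C → 27 + 273.15 = 300.15 K.
Equal efficiencies require 1 − T_m/T_H = 1 − T_C/T_m, i.e. T_m/T_H = T_C/T_m, so T_m = √(T_H·T_C) = √(625.00 × 300.15) = 433.1 K.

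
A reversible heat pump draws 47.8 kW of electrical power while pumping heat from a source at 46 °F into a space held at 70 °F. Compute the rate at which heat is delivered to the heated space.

T_H = 70 °F → (70 − 32) × 5/9 = 21.11 °C = 294.26 K.
T_C = 46 °F → (46 − 32) × 5/9 = 7.78 °C = 280.93 K.
COP_HP = T_H/(T_H − T_C) = 294.26/13.33 = 22.0696.
Q_H = COP_HP · W = 22.0696 × 47.8 = 1050 kW.

Q̇_H ≈ 1050 kW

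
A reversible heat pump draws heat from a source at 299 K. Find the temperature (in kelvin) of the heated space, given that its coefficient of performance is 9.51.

COP_HP = T_H/(T_H − T_C) ⇒ T_H = T_C·COP_HP/(COP_HP − 1) = 299.00 × 9.51/(9.51 − 1) = 334 K.

T_H ≈ 334 K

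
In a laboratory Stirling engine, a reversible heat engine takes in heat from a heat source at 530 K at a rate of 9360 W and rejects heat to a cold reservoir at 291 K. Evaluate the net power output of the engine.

Ẇ ≈ 4220 W

The Carnot efficiency is η = 1 − T_C/T_H = 1 − 291.00/530.00 = 0.4509.
W = η·Q_H = 0.4509 × 9360 = 4220 W.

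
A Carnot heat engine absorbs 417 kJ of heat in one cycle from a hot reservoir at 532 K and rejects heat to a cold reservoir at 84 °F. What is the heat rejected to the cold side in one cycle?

T_C = 84 °F → (84 − 32) × 5/9 = 28.89 °C = 302.04 K.
The Carnot efficiency is η = 1 − T_C/T_H = 1 − 302.04/532.00 = 0.4323.
For a reversible cycle Q_C/Q_H = T_C/T_H, so Q_C = 417 × 302.04/532.00 = 237 kJ.

Q_C ≈ 237 kJ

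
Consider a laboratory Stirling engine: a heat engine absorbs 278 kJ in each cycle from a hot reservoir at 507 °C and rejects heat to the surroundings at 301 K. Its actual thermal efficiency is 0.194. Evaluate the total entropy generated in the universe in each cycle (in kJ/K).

ΔS_univ ≈ 0.388 kJ/K

T_H = 507 °C → 507 + 273.15 = 780.15 K.
W = η·Q_H = 0.194 × 278 = 53.93 kJ, so Q_C = Q_H − W = 224.1 kJ.
Reservoir entropy changes: ΔS_H = −Q_H/T_H = −278/780.15 = -0.3563 kJ/K and ΔS_C = +Q_C/T_C = 224.1/301.00 = 0.7444 kJ/K.
ΔS_univ = −Q_H/T_H + Q_C/T_C = 0.388 kJ/K (> 0, since η = 0.194 < η_Carnot = 0.614).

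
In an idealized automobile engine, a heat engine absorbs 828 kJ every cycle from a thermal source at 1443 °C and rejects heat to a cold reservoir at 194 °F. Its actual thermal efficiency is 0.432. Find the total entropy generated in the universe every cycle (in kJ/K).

T_H = 1443 °C → 1443 + 273.15 = 1716.15 K.
T_C = 194 °F → (194 − 32) × 5/9 = 90.00 °C = 363.15 K.
W = η·Q_H = 0.432 × 828 = 357.7 kJ, so Q_C = Q_H − W = 470.3 kJ.
The hot reservoir loses entropy Q_H/T_H = 828/1716.15 = 0.4825 kJ/K; the cold reservoir gains Q_C/T_C = 470.3/363.15 = 1.295 kJ/K.
ΔS_univ = −Q_H/T_H + Q_C/T_C = 0.8126 kJ/K (> 0, since η = 0.432 < η_Carnot = 0.788).

ΔS_univ ≈ 0.8126 kJ/K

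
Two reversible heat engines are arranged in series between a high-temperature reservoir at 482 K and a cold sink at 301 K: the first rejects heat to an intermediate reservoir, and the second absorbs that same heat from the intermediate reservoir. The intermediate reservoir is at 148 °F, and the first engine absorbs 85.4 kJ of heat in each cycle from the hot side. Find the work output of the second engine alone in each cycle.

T_m = 148 °F → (148 − 32) × 5/9 = 64.44 °C = 337.59 K.
Heat entering the second stage: Q_m = Q_H·(T_m/T_H) = 85.4 × 337.59/482.00 = 59.8 kJ.
Second-stage efficiency η₂ = 1 − T_C/T_m = 1 − 301.00/337.59 = 0.1084, so W₂ = η₂·Q_m = 6.48 kJ.

W₂ ≈ 6.48 kJ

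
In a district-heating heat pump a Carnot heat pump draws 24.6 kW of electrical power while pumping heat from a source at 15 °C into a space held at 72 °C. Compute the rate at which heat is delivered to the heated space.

Q̇_H ≈ 149.0 kW

T_H = 72 °C → 72 + 273.15 = 345.15 K.
T_C = 15 °C → 15 + 273.15 = 288.15 K.
COP_HP = T_H/(T_H − T_C) = 345.15/57.00 = 6.0553.
Q_H = COP_HP · W = 6.0553 × 24.6 = 149.0 kW.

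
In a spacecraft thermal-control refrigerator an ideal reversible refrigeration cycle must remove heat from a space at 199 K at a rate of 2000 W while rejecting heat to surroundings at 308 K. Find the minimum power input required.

For a reversible refrigerator, COP_R = T_C/(T_H − T_C) = 199.00/109.00 = 1.8257.
W = Q_C/COP_R = 2000/1.8257 = 1095 W.

Ẇ_in ≈ 1095 W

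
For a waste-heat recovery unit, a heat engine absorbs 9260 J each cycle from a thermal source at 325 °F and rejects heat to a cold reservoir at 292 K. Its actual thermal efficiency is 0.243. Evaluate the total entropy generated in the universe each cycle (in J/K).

ΔS_univ ≈ 2.764 J/K

T_H = 325 °F → (325 − 32) × 5/9 = 162.78 °C = 435.93 K.
W = η·Q_H = 0.243 × 9260 = 2250 J, so Q_C = Q_H − W = 7010 J.
The hot reservoir loses entropy Q_H/T_H = 9260/435.93 = 21.24 J/K; the cold reservoir gains Q_C/T_C = 7010/292.00 = 24.01 J/K.
ΔS_univ = −Q_H/T_H + Q_C/T_C = 2.764 J/K (> 0, since η = 0.243 < η_Carnot = 0.330).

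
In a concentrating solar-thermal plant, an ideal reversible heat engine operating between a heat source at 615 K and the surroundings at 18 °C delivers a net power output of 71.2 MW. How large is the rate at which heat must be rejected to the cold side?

Q̇_C ≈ 64.01 MW

T_C = 18 °C → 18 + 273.15 = 291.15 K.
For a reversible engine, η = 1 − T_C/T_H = 1 − 291.15/615.00 = 0.5266.
Since Q_C/Q_H = T_C/T_H and Q_H = W/η, Q_C = W·T_C/(T_H − T_C) = 71.2 × 291.15/323.85 = 64.01 MW.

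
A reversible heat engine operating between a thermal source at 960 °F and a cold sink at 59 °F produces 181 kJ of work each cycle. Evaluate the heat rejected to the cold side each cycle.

T_H = 960 °F → (960 − 32) × 5/9 = 515.56 °C = 788.71 K.
T_C = 59 °F → (59 − 32) × 5/9 = 15.00 °C = 288.15 K.
The Carnot efficiency is η = 1 − T_C/T_H = 1 − 288.15/788.71 = 0.6347.
Since Q_C/Q_H = T_C/T_H and Q_H = W/η, Q_C = W·T_C/(T_H − T_C) = 181 × 288.15/500.56 = 104.2 kJ.

Q_C ≈ 104.2 kJ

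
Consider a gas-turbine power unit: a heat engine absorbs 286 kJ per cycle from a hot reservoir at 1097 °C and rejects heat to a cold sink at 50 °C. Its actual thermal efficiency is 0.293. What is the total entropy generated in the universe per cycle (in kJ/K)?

T_H = 1097 °C → 1097 + 273.15 = 1370.15 K.
T_C = 50 °C → 50 + 273.15 = 323.15 K.
W = η·Q_H = 0.293 × 286 = 83.80 kJ, so Q_C = Q_H − W = 202.2 kJ.
Entropy balance on the reservoirs: −Q_H/T_H = -0.2087 kJ/K, +Q_C/T_C = 0.6257 kJ/K.
ΔS_univ = −Q_H/T_H + Q_C/T_C = 0.4170 kJ/K (> 0, since η = 0.293 < η_Carnot = 0.764).

ΔS_univ ≈ 0.4170 kJ/K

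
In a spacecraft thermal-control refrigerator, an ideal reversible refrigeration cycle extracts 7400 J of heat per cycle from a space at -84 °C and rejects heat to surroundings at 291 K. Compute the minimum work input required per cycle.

T_C = -84 °C → -84 + 273.15 = 189.15 K.
COP_R = T_C/(T_H − T_C) = 189.15/101.85 = 1.8571.
W = Q_C/COP_R = 7400/1.8571 = 3985 J.

W_in ≈ 3985 J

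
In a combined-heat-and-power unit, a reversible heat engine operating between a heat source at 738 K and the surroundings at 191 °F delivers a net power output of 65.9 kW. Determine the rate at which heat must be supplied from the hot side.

T_C = 191 °F → (191 − 32) × 5/9 = 88.33 °C = 361.48 K.
Carnot efficiency: η = 1 − T_C/T_H = 1 − 361.48/738.00 = 0.5102.
Q_H = W/η = 65.9/0.5102 = 129.2 kW.

Q̇_H ≈ 129.2 kW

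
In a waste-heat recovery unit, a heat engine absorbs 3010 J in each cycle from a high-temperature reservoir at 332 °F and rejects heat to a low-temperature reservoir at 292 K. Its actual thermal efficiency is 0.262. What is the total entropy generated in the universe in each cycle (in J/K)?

T_H = 332 °F → (332 − 32) × 5/9 = 166.67 °C = 439.82 K.
W = η·Q_H = 0.262 × 3010 = 788.6 J, so Q_C = Q_H − W = 2221 J.
Reservoir entropy changes: ΔS_H = −Q_H/T_H = −3010/439.82 = -6.844 J/K and ΔS_C = +Q_C/T_C = 2221/292.00 = 7.607 J/K.
ΔS_univ = −Q_H/T_H + Q_C/T_C = 0.764 J/K (> 0, since η = 0.262 < η_Carnot = 0.336).

ΔS_univ ≈ 0.764 J/K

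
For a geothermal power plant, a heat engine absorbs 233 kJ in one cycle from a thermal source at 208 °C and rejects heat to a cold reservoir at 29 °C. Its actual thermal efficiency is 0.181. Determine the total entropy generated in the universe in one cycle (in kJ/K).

ΔS_univ ≈ 0.147 kJ/K

T_H = 208 °C → 208 + 273.15 = 481.15 K.
T_C = 29 °C → 29 + 273.15 = 302.15 K.
W = η·Q_H = 0.181 × 233 = 42.17 kJ, so Q_C = Q_H − W = 190.8 kJ.
Entropy balance on the reservoirs: −Q_H/T_H = -0.4843 kJ/K, +Q_C/T_C = 0.6316 kJ/K.
ΔS_univ = −Q_H/T_H + Q_C/T_C = 0.147 kJ/K (> 0, since η = 0.181 < η_Carnot = 0.372).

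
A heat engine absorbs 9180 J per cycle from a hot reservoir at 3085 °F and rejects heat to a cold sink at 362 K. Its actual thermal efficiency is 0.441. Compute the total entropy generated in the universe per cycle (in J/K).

ΔS_univ ≈ 9.514 J/K

T_H = 3085 °F → (3085 − 32) × 5/9 = 1696.11 °C = 1969.26 K.
W = η·Q_H = 0.441 × 9180 = 4048 J, so Q_C = Q_H − W = 5132 J.
Reservoir entropy changes: ΔS_H = −Q_H/T_H = −9180/1969.26 = -4.662 J/K and ΔS_C = +Q_C/T_C = 5132/362.00 = 14.18 J/K.
ΔS_univ = −Q_H/T_H + Q_C/T_C = 9.514 J/K (> 0, since η = 0.441 < η_Carnot = 0.816).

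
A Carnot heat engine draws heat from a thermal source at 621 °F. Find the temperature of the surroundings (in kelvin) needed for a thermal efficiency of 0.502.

T_C ≈ 299.0 K

T_H = 621 °F → (621 − 32) × 5/9 = 327.22 °C = 600.37 K.
From η = 1 − T_C/T_H, T_C = T_H·(1 − η) = 600.37 × (1 − 0.502) = 299.0 K.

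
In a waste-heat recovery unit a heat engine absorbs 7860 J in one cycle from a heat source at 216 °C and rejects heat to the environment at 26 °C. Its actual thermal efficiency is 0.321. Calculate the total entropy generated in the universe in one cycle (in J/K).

T_H = 216 °C → 216 + 273.15 = 489.15 K.
T_C = 26 °C → 26 + 273.15 = 299.15 K.
W = η·Q_H = 0.321 × 7860 = 2523 J, so Q_C = Q_H − W = 5337 J.
Entropy balance on the reservoirs: −Q_H/T_H = -16.07 J/K, +Q_C/T_C = 17.84 J/K.
ΔS_univ = −Q_H/T_H + Q_C/T_C = 1.77 J/K (> 0, since η = 0.321 < η_Carnot = 0.388).

ΔS_univ ≈ 1.77 J/K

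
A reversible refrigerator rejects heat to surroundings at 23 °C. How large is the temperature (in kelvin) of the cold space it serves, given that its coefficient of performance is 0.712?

T_H = 23 °C → 23 + 273.15 = 296.15 K.
COP_R = T_C/(T_H − T_C) ⇒ T_C = T_H·COP_R/(1 + COP_R) = 296.15 × 0.712/(1 + 0.712) = 123 K.

T_C ≈ 123 K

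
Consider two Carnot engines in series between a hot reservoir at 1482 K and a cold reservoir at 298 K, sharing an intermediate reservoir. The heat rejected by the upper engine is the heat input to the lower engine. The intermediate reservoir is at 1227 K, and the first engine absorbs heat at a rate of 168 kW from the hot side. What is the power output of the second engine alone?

Heat entering the second stage: Q_m = Q_H·(T_m/T_H) = 168 × 1227.00/1482.00 = 139.1 kW.
Second-stage efficiency η₂ = 1 − T_C/T_m = 1 − 298.00/1227.00 = 0.7571, so W₂ = η₂·Q_m = 105.3 kW.

Ẇ₂ ≈ 105.3 kW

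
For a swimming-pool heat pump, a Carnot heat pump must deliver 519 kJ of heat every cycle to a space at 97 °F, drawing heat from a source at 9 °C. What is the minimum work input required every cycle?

T_H = 97 °F → (97 − 32) × 5/9 = 36.11 °C = 309.26 K.
T_C = 9 °C → 9 + 273.15 = 282.15 K.
For a reversible heat pump, COP_HP = T_H/(T_H − T_C) = 309.26/27.11 = 11.4072.
W = Q_H/COP_HP = 519/11.4072 = 45.5 kJ.

W_in ≈ 45.5 kJ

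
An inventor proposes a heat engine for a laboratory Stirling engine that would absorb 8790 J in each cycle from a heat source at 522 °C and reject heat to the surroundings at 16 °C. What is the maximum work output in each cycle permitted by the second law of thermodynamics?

W_max ≈ 5590 J

T_H = 522 °C → 522 + 273.15 = 795.15 K.
T_C = 16 °C → 16 + 273.15 = 289.15 K.
By the Carnot theorem, η_max = 1 − T_C/T_H = 1 − 289.15/795.15 = 0.6364.
W_max = η_max · Q_H = 0.6364 × 8790 = 5590 J.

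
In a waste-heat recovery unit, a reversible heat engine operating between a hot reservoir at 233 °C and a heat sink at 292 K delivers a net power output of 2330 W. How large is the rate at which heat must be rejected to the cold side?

Q̇_C ≈ 3180 W

T_H = 233 °C → 233 + 273.15 = 506.15 K.
Carnot efficiency: η = 1 − T_C/T_H = 1 − 292.00/506.15 = 0.4231.
Since Q_C/Q_H = T_C/T_H and Q_H = W/η, Q_C = W·T_C/(T_H − T_C) = 2330 × 292.00/214.15 = 3180 W.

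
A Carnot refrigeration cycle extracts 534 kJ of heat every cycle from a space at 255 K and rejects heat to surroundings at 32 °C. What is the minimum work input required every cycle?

W_in ≈ 105.0 kJ

T_H = 32 °C → 32 + 273.15 = 305.15 K.
For a reversible refrigerator, COP_R = T_C/(T_H − T_C) = 255.00/50.15 = 5.0847.
W = Q_C/COP_R = 534/5.0847 = 105.0 kJ.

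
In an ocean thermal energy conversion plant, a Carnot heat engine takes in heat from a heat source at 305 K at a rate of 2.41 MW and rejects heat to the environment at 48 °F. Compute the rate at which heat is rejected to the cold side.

T_C = 48 °F → (48 − 32) × 5/9 = 8.89 °C = 282.04 K.
Since the cycle is reversible, η = 1 − T_C/T_H = 1 − 282.04/305.00 = 0.0753.
For a reversible cycle Q_C/Q_H = T_C/T_H, so Q_C = 2.41 × 282.04/305.00 = 2.23 MW.

Q̇_C ≈ 2.23 MW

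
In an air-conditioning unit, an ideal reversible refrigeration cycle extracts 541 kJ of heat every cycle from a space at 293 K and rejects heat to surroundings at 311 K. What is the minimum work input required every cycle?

The reversible coefficient of performance is COP_R = T_C/(T_H − T_C) = 293.00/18.00 = 16.2778.
W = Q_C/COP_R = 541/16.2778 = 33.24 kJ.

W_in ≈ 33.24 kJ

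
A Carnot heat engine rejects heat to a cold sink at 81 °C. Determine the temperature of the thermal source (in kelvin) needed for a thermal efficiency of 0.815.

T_C = 81 °C → 81 + 273.15 = 354.15 K.
From η = 1 − T_C/T_H, solving for T_H gives T_H = T_C/(1 − η) = 354.15/(1 − 0.815) = 1910 K.

T_H ≈ 1910 K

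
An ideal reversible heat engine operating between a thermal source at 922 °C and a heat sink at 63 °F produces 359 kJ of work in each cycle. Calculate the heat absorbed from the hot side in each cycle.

Q_H ≈ 474.2 kJ

T_H = 922 °C → 922 + 273.15 = 1195.15 K.
T_C = 63 °F → (63 − 32) × 5/9 = 17.22 °C = 290.37 K.
Carnot efficiency: η = 1 − T_C/T_H = 1 − 290.37/1195.15 = 0.7570.
Q_H = W/η = 359/0.7570 = 474.2 kJ.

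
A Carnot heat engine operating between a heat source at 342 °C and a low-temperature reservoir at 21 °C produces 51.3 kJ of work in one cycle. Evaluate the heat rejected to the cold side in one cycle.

T_H = 342 °C → 342 + 273.15 = 615.15 K.
T_C = 21 °C → 21 + 273.15 = 294.15 K.
η_rev = 1 − T_C/T_H = 1 − 294.15/615.15 = 0.5218.
Since Q_C/Q_H = T_C/T_H and Q_H = W/η, Q_C = W·T_C/(T_H − T_C) = 51.3 × 294.15/321.00 = 47.0 kJ.

Q_C ≈ 47.0 kJ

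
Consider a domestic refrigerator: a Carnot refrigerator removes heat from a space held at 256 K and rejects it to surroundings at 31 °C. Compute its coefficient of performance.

T_H = 31 °C → 31 + 273.15 = 304.15 K.
The reversible coefficient of performance is COP_R = T_C/(T_H − T_C) = 256.00/(304.15 − 256.00) = 5.32.

COP_R ≈ 5.32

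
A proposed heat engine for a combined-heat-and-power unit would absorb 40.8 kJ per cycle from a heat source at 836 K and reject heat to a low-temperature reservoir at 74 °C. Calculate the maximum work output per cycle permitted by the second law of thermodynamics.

T_C = 74 °C → 74 + 273.15 = 347.15 K.
The second-law ceiling is the Carnot efficiency, η_max = 1 − T_C/T_H = 1 − 347.15/836.00 = 0.5847.
W_max = η_max · Q_H = 0.5847 × 40.8 = 23.86 kJ.

W_max ≈ 23.86 kJ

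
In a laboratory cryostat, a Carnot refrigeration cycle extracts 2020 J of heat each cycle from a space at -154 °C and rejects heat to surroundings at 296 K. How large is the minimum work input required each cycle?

T_C = -154 °C → -154 + 273.15 = 119.15 K.
For a reversible refrigerator, COP_R = T_C/(T_H − T_C) = 119.15/176.85 = 0.6737.
W = Q_C/COP_R = 2020/0.6737 = 2998 J.

W_in ≈ 2998 J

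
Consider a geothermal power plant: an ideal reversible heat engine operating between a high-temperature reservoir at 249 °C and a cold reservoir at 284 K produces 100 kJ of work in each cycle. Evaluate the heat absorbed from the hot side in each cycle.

Q_H ≈ 219 kJ

T_H = 249 °C → 249 + 273.15 = 522.15 K.
The Carnot efficiency is η = 1 − T_C/T_H = 1 − 284.00/522.15 = 0.4561.
Q_H = W/η = 100/0.4561 = 219 kJ.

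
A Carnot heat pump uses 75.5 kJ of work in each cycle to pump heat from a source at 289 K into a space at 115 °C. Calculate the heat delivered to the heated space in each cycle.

Q_H ≈ 295.6 kJ

T_H = 115 °C → 115 + 273.15 = 388.15 K.
COP_HP = T_H/(T_H − T_C) = 388.15/99.15 = 3.9148.
Q_H = COP_HP · W = 3.9148 × 75.5 = 295.6 kJ.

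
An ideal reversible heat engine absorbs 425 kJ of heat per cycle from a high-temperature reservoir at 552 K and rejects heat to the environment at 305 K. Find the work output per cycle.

W ≈ 190.2 kJ

Since the cycle is reversible, η = 1 − T_C/T_H = 1 − 305.00/552.00 = 0.4475.
W = η·Q_H = 0.4475 × 425 = 190.2 kJ.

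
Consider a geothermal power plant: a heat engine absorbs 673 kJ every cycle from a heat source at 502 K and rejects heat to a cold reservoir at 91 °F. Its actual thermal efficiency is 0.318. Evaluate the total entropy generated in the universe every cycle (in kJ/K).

T_C = 91 °F → (91 − 32) × 5/9 = 32.78 °C = 305.93 K.
W = η·Q_H = 0.318 × 673 = 214.0 kJ, so Q_C = Q_H − W = 459.0 kJ.
The hot reservoir loses entropy Q_H/T_H = 673/502.00 = 1.341 kJ/K; the cold reservoir gains Q_C/T_C = 459.0/305.93 = 1.500 kJ/K.
ΔS_univ = −Q_H/T_H + Q_C/T_C = 0.160 kJ/K (> 0, since η = 0.318 < η_Carnot = 0.391).

ΔS_univ ≈ 0.160 kJ/K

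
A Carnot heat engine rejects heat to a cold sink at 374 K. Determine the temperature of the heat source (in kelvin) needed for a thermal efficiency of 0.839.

From η = 1 − T_C/T_H, solving for T_H gives T_H = T_C/(1 − η) = 374.00/(1 − 0.839) = 2323 K.

T_H ≈ 2323 K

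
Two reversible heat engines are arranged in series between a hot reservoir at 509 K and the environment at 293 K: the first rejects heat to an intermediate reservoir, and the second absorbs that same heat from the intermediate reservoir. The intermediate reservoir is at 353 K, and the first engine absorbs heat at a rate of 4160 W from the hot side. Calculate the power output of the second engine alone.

Ẇ₂ ≈ 490 W

Heat entering the second stage: Q_m = Q_H·(T_m/T_H) = 4160 × 353.00/509.00 = 2890 W.
Second-stage efficiency η₂ = 1 − T_C/T_m = 1 − 293.00/353.00 = 0.1700, so W₂ = η₂·Q_m = 490 W.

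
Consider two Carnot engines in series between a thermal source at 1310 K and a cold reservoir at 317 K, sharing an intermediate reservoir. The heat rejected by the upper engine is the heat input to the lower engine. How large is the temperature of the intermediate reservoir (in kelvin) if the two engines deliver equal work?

T_m ≈ 813.5 K

For reversible stages Q_m = Q_H·(T_m/T_H). Setting W₁ = Q_H(1 − T_m/T_H) equal to W₂ = Q_m(1 − T_C/T_m) = Q_H·(T_m − T_C)/T_H gives T_H − T_m = T_m − T_C, so T_m = (T_H + T_C)/2 = (1310.00 + 317.00)/2 = 813.5 K.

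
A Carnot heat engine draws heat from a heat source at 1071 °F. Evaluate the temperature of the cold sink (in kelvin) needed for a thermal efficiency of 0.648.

T_H = 1071 °F → (1071 − 32) × 5/9 = 577.22 °C = 850.37 K.
From η = 1 − T_C/T_H, T_C = T_H·(1 − η) = 850.37 × (1 − 0.648) = 299.3 K.

T_C ≈ 299.3 K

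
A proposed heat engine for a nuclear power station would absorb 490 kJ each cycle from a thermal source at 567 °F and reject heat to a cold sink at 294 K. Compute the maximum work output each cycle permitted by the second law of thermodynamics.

W_max ≈ 237 kJ

T_H = 567 °F → (567 − 32) × 5/9 = 297.22 °C = 570.37 K.
The second-law ceiling is the Carnot efficiency, η_max = 1 − T_C/T_H = 1 − 294.00/570.37 = 0.4845.
W_max = η_max · Q_H = 0.4845 × 490 = 237 kJ.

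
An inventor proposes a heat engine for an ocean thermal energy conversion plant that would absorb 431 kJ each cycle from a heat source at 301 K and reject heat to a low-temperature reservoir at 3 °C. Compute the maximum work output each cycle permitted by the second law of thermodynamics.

T_C = 3 °C → 3 + 273.15 = 276.15 K.
No engine can exceed the Carnot limit: η_max = 1 − T_C/T_H = 1 − 276.15/301.00 = 0.0826.
W_max = η_max · Q_H = 0.0826 × 431 = 35.6 kJ.

W_max ≈ 35.6 kJ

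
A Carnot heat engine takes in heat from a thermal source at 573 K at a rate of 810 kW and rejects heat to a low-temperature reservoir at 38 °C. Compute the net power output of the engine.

T_C = 38 °C → 38 + 273.15 = 311.15 K.
Since the cycle is reversible, η = 1 − T_C/T_H = 1 − 311.15/573.00 = 0.4570.
W = η·Q_H = 0.4570 × 810 = 370.2 kW.

Ẇ ≈ 370.2 kW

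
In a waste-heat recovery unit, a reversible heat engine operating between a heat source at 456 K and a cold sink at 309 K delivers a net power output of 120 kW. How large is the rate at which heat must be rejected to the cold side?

Since the cycle is reversible, η = 1 − T_C/T_H = 1 − 309.00/456.00 = 0.3224.
Since Q_C/Q_H = T_C/T_H and Q_H = W/η, Q_C = W·T_C/(T_H − T_C) = 120 × 309.00/147.00 = 252 kW.

Q̇_C ≈ 252 kW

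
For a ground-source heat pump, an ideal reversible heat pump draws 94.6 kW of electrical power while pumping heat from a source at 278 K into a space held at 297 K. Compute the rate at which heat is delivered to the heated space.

Q̇_H ≈ 1479 kW

For a reversible heat pump, COP_HP = T_H/(T_H − T_C) = 297.00/19.00 = 15.6316.
Q_H = COP_HP · W = 15.6316 × 94.6 = 1479 kW.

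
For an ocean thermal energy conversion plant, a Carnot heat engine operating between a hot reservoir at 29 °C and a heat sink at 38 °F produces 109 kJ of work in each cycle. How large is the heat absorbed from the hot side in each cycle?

Q_H ≈ 1280 kJ

T_H = 29 °C → 29 + 273.15 = 302.15 K.
T_C = 38 °F → (38 − 32) × 5/9 = 3.33 °C = 276.48 K.
η_rev = 1 − T_C/T_H = 1 − 276.48/302.15 = 0.0849.
Q_H = W/η = 109/0.0849 = 1280 kJ.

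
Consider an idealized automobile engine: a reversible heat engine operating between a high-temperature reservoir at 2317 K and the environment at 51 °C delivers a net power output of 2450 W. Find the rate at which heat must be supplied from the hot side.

Q̇_H ≈ 2850 W

T_C = 51 °C → 51 + 273.15 = 324.15 K.
Since the cycle is reversible, η = 1 − T_C/T_H = 1 − 324.15/2317.00 = 0.8601.
Q_H = W/η = 2450/0.8601 = 2850 W.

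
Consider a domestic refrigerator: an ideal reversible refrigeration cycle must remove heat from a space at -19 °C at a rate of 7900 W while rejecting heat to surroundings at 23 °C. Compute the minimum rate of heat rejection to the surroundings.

Q̇_H ≈ 9210 W

T_H = 23 °C → 23 + 273.15 = 296.15 K.
T_C = -19 °C → -19 + 273.15 = 254.15 K.
For a reversible cycle Q_H/Q_C = T_H/T_C, so Q_H = Q_C·T_H/T_C = 7900 × 296.15/254.15 = 9210 W.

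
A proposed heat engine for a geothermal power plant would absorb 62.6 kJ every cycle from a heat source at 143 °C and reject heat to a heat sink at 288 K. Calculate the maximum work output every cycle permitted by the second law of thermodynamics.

W_max ≈ 19.3 kJ

T_H = 143 °C → 143 + 273.15 = 416.15 K.
The second-law ceiling is the Carnot efficiency, η_max = 1 − T_C/T_H = 1 − 288.00/416.15 = 0.3079.
W_max = η_max · Q_H = 0.3079 × 62.6 = 19.3 kJ.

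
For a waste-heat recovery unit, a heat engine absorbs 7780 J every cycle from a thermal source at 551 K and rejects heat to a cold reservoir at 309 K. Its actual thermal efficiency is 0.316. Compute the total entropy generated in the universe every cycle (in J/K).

ΔS_univ ≈ 3.10 J/K

W = η·Q_H = 0.316 × 7780 = 2458 J, so Q_C = Q_H − W = 5322 J.
The hot reservoir loses entropy Q_H/T_H = 7780/551.00 = 14.12 J/K; the cold reservoir gains Q_C/T_C = 5322/309.00 = 17.22 J/K.
ΔS_univ = −Q_H/T_H + Q_C/T_C = 3.10 J/K (> 0, since η = 0.316 < η_Carnot = 0.439).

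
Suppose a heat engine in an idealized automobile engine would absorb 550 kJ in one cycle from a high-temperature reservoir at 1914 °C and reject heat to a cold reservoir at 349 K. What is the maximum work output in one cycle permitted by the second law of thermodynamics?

T_H = 1914 °C → 1914 + 273.15 = 2187.15 K.
No engine can exceed the Carnot limit: η_max = 1 − T_C/T_H = 1 − 349.00/2187.15 = 0.8404.
W_max = η_max · Q_H = 0.8404 × 550 = 462 kJ.

W_max ≈ 462 kJ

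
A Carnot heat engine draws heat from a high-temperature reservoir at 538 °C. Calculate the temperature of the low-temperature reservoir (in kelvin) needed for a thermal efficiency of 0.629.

T_H = 538 °C → 538 + 273.15 = 811.15 K.
From η = 1 − T_C/T_H, T_C = T_H·(1 − η) = 811.15 × (1 − 0.629) = 301 K.

T_C ≈ 301 K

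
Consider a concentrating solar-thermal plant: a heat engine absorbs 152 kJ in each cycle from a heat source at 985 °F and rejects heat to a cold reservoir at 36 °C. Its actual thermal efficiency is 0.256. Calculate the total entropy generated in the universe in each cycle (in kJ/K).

T_H = 985 °F → (985 − 32) × 5/9 = 529.44 °C = 802.59 K.
T_C = 36 °C → 36 + 273.15 = 309.15 K.
W = η·Q_H = 0.256 × 152 = 38.91 kJ, so Q_C = Q_H − W = 113.1 kJ.
Reservoir entropy changes: ΔS_H = −Q_H/T_H = −152/802.59 = -0.1894 kJ/K and ΔS_C = +Q_C/T_C = 113.1/309.15 = 0.3658 kJ/K.
ΔS_univ = −Q_H/T_H + Q_C/T_C = 0.176 kJ/K (> 0, since η = 0.256 < η_Carnot = 0.615).

ΔS_univ ≈ 0.176 kJ/K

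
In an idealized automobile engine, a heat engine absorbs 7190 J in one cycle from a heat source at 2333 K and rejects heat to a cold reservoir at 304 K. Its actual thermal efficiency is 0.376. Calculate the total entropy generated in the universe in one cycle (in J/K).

W = η·Q_H = 0.376 × 7190 = 2703 J, so Q_C = Q_H − W = 4487 J.
Reservoir entropy changes: ΔS_H = −Q_H/T_H = −7190/2333.00 = -3.082 J/K and ΔS_C = +Q_C/T_C = 4487/304.00 = 14.76 J/K.
ΔS_univ = −Q_H/T_H + Q_C/T_C = 11.7 J/K (> 0, since η = 0.376 < η_Carnot = 0.870).

ΔS_univ ≈ 11.7 J/K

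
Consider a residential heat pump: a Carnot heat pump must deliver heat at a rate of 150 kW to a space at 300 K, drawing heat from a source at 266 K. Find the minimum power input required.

Ẇ_in ≈ 17.0 kW

For a reversible heat pump, COP_HP = T_H/(T_H − T_C) = 300.00/34.00 = 8.8235.
W = Q_H/COP_HP = 150/8.8235 = 17.0 kW.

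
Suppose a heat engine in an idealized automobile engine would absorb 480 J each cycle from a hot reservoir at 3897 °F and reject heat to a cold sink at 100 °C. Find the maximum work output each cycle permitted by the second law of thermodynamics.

T_H = 3897 °F → (3897 − 32) × 5/9 = 2147.22 °C = 2420.37 K.
T_C = 100 °C → 100 + 273.15 = 373.15 K.
The second-law ceiling is the Carnot efficiency, η_max = 1 − T_C/T_H = 1 − 373.15/2420.37 = 0.8458.
W_max = η_max · Q_H = 0.8458 × 480 = 406 J.

W_max ≈ 406 J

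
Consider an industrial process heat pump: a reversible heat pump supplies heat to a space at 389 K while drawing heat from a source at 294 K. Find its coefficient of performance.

COP_HP ≈ 4.09

COP_HP = T_H/(T_H − T_C) = 389.00/(389.00 − 294.00) = 4.09.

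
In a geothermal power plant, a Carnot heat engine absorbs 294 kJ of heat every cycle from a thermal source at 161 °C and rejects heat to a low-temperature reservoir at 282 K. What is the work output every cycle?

W ≈ 103 kJ

T_H = 161 °C → 161 + 273.15 = 434.15 K.
Carnot efficiency: η = 1 − T_C/T_H = 1 − 282.00/434.15 = 0.3505.
W = η·Q_H = 0.3505 × 294 = 103 kJ.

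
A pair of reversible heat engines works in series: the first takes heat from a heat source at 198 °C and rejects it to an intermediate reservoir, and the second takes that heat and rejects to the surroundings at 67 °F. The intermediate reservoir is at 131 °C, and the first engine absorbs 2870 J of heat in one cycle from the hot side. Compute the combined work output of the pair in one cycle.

T_H = 198 °C → 198 + 273.15 = 471.15 K.
T_C = 67 °F → (67 − 32) × 5/9 = 19.44 °C = 292.59 K.
Two reversible stages in series are equivalent to a single Carnot engine between T_H and T_C, so η_total = 1 − T_C/T_H = 1 − 292.59/471.15 = 0.3790.
W_total = η_total · Q_H = 0.3790 × 2870 = 1090 J.

W_total ≈ 1090 J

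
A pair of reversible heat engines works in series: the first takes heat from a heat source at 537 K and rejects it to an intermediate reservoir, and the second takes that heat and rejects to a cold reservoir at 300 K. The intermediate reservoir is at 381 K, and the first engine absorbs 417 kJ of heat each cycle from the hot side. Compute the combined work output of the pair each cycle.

W_total ≈ 184 kJ

Two reversible stages in series are equivalent to a single Carnot engine between T_H and T_C, so η_total = 1 − T_C/T_H = 1 − 300.00/537.00 = 0.4413.
W_total = η_total · Q_H = 0.4413 × 417 = 184 kJ.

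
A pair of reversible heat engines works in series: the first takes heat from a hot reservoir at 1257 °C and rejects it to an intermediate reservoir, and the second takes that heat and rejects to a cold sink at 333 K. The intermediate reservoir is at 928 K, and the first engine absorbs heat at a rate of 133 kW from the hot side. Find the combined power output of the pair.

Ẇ_total ≈ 104 kW

T_H = 1257 °C → 1257 + 273.15 = 1530.15 K.
Two reversible stages in series are equivalent to a single Carnot engine between T_H and T_C, so η_total = 1 − T_C/T_H = 1 − 333.00/1530.15 = 0.7824.
W_total = η_total · Q_H = 0.7824 × 133 = 104 kW.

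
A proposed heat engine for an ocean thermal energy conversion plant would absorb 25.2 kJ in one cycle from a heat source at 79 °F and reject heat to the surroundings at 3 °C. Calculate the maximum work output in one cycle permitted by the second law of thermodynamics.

W_max ≈ 1.95 kJ

T_H = 79 °F → (79 − 32) × 5/9 = 26.11 °C = 299.26 K.
T_C = 3 °C → 3 + 273.15 = 276.15 K.
The second-law ceiling is the Carnot efficiency, η_max = 1 − T_C/T_H = 1 − 276.15/299.26 = 0.0772.
W_max = η_max · Q_H = 0.0772 × 25.2 = 1.95 kJ.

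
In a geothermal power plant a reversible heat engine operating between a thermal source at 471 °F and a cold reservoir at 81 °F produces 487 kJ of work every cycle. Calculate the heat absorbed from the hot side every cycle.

T_H = 471 °F → (471 − 32) × 5/9 = 243.89 °C = 517.04 K.
T_C = 81 °F → (81 − 32) × 5/9 = 27.22 °C = 300.37 K.
η_rev = 1 − T_C/T_H = 1 − 300.37/517.04 = 0.4191.
Q_H = W/η = 487/0.4191 = 1162 kJ.

Q_H ≈ 1162 kJ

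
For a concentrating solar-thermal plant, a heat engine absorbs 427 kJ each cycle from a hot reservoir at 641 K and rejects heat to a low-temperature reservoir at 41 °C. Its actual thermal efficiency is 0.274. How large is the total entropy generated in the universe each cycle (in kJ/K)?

T_C = 41 °C → 41 + 273.15 = 314.15 K.
W = η·Q_H = 0.274 × 427 = 117.0 kJ, so Q_C = Q_H − W = 310.0 kJ.
Reservoir entropy changes: ΔS_H = −Q_H/T_H = −427/641.00 = -0.6661 kJ/K and ΔS_C = +Q_C/T_C = 310.0/314.15 = 0.9868 kJ/K.
ΔS_univ = −Q_H/T_H + Q_C/T_C = 0.321 kJ/K (> 0, since η = 0.274 < η_Carnot = 0.510).

ΔS_univ ≈ 0.321 kJ/K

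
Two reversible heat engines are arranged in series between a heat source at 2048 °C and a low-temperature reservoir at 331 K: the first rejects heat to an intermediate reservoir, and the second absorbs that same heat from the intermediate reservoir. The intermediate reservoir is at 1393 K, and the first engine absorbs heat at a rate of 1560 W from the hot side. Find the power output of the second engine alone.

Ẇ₂ ≈ 714 W

T_H = 2048 °C → 2048 + 273.15 = 2321.15 K.
Heat entering the second stage: Q_m = Q_H·(T_m/T_H) = 1560 × 1393.00/2321.15 = 936 W.
Second-stage efficiency η₂ = 1 − T_C/T_m = 1 − 331.00/1393.00 = 0.7624, so W₂ = η₂·Q_m = 714 W.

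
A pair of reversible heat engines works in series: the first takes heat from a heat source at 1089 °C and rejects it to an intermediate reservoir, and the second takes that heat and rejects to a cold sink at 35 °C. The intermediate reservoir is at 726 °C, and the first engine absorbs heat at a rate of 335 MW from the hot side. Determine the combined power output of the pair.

Ẇ_total ≈ 259 MW

T_H = 1089 °C → 1089 + 273.15 = 1362.15 K.
T_C = 35 °C → 35 + 273.15 = 308.15 K.
Two reversible stages in series are equivalent to a single Carnot engine between T_H and T_C, so η_total = 1 − T_C/T_H = 1 − 308.15/1362.15 = 0.7738.
W_total = η_total · Q_H = 0.7738 × 335 = 259 MW.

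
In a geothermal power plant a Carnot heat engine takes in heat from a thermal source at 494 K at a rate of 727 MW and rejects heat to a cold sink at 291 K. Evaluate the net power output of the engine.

Ẇ ≈ 299 MW

Carnot efficiency: η = 1 − T_C/T_H = 1 − 291.00/494.00 = 0.4109.
W = η·Q_H = 0.4109 × 727 = 299 MW.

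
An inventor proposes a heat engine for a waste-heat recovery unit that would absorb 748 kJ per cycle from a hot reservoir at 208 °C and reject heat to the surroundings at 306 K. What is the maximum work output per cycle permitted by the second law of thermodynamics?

W_max ≈ 272 kJ

T_H = 208 °C → 208 + 273.15 = 481.15 K.
By the Carnot theorem, η_max = 1 − T_C/T_H = 1 − 306.00/481.15 = 0.3640.
W_max = η_max · Q_H = 0.3640 × 748 = 272 kJ.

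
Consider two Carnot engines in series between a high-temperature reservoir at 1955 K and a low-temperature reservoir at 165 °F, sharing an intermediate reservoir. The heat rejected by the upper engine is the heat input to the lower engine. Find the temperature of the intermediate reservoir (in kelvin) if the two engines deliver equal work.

T_m ≈ 1151 K

T_C = 165 °F → (165 − 32) × 5/9 = 73.89 °C = 347.04 K.
For reversible stages Q_m = Q_H·(T_m/T_H). Setting W₁ = Q_H(1 − T_m/T_H) equal to W₂ = Q_m(1 − T_C/T_m) = Q_H·(T_m − T_C)/T_H gives T_H − T_m = T_m − T_C, so T_m = (T_H + T_C)/2 = (1955.00 + 347.04)/2 = 1151 K.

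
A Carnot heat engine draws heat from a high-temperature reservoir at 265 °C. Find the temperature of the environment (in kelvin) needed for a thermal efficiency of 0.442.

T_C ≈ 300 K

T_H = 265 °C → 265 + 273.15 = 538.15 K.
From η = 1 − T_C/T_H, T_C = T_H·(1 − η) = 538.15 × (1 − 0.442) = 300 K.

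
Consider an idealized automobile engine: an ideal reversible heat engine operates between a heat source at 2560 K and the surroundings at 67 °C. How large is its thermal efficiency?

η ≈ 0.8671

T_C = 67 °C → 67 + 273.15 = 340.15 K.
The Carnot efficiency is η = 1 − T_C/T_H = 1 − 340.15/2560.00 = 0.8671.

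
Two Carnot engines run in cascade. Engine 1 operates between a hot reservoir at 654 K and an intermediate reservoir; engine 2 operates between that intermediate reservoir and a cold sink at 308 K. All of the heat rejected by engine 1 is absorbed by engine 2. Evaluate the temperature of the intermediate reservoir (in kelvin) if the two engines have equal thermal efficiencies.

Equal efficiencies require 1 − T_m/T_H = 1 − T_C/T_m, i.e. T_m/T_H = T_C/T_m, so T_m = √(T_H·T_C) = √(654.00 × 308.00) = 449 K.

T_m ≈ 449 K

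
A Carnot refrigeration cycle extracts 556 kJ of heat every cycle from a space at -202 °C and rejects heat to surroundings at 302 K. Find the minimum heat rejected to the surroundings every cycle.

Q_H ≈ 2360 kJ

T_C = -202 °C → -202 + 273.15 = 71.15 K.
For a reversible cycle Q_H/Q_C = T_H/T_C, so Q_H = Q_C·T_H/T_C = 556 × 302.00/71.15 = 2360 kJ.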